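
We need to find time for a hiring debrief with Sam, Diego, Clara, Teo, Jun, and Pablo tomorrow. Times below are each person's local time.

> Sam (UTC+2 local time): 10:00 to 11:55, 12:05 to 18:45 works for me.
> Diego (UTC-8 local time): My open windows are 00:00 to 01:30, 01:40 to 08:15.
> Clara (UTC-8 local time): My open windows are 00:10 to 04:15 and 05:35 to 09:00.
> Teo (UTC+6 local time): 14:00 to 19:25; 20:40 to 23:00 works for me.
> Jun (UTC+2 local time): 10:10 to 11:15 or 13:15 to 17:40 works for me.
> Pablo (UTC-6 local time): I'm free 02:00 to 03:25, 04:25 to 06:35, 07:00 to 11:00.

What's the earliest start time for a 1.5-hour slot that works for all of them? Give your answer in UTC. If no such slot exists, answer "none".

Sam in UTC: 08:00-09:55, 10:05-16:45 (subtract 2h to convert from UTC+2).
Diego in UTC: 08:00-09:30, 09:40-16:15 (add 8h to convert from UTC-8).
Clara in UTC: 08:10-12:15, 13:35-17:00 (add 8h to convert from UTC-8).
Teo in UTC: 08:00-13:25, 14:40-17:00 (subtract 6h to convert from UTC+6).
Jun in UTC: 08:10-09:15, 11:15-15:40 (subtract 2h to convert from UTC+2).
Pablo in UTC: 08:00-09:25, 10:25-12:35, 13:00-17:00 (add 6h to convert from UTC-6).
Sam ∩ Diego: 08:00-09:30, 09:40-09:55, 10:05-16:15.
Sam ∩ Diego ∩ Clara: 08:10-09:30, 09:40-09:55, 10:05-12:15, 13:35-16:15.
Sam ∩ Diego ∩ Clara ∩ Teo: 08:10-09:30, 09:40-09:55, 10:05-12:15, 14:40-16:15.
Sam ∩ Diego ∩ Clara ∩ Teo ∩ Jun: 08:10-09:15, 11:15-12:15, 14:40-15:40.
Sam ∩ Diego ∩ Clara ∩ Teo ∩ Jun ∩ Pablo: 08:10-09:15, 11:15-12:15, 14:40-15:40.
Those are the intersection windows.
No common window is at least 90 minutes long.

none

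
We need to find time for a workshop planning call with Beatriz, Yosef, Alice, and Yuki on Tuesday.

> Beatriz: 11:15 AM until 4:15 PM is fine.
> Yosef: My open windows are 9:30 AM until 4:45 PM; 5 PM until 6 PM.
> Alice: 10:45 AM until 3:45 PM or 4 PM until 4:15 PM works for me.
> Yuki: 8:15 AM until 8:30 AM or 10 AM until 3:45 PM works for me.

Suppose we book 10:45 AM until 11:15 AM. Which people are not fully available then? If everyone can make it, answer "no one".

Beatriz

Beatriz: not fully free for 10:45-11:15. Yosef: free for 10:45-11:15. Alice: free for 10:45-11:15. Yuki: free for 10:45-11:15.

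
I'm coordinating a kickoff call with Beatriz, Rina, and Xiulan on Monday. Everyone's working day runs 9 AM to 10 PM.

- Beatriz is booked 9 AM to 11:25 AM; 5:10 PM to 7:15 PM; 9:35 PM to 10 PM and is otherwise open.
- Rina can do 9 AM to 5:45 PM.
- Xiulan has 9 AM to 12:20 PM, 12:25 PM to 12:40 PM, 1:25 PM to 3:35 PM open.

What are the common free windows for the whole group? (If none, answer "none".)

Beatriz free: 11:25-17:10, 19:15-21:35 (invert busy blocks within the working day).
Rina free: 09:00-17:45.
Xiulan free: 09:00-12:20, 12:25-12:40, 13:25-15:35.
Beatriz ∩ Rina: 11:25-17:10.
Beatriz ∩ Rina ∩ Xiulan: 11:25-12:20, 12:25-12:40, 13:25-15:35.

11:25-12:20, 12:25-12:40, 13:25-15:35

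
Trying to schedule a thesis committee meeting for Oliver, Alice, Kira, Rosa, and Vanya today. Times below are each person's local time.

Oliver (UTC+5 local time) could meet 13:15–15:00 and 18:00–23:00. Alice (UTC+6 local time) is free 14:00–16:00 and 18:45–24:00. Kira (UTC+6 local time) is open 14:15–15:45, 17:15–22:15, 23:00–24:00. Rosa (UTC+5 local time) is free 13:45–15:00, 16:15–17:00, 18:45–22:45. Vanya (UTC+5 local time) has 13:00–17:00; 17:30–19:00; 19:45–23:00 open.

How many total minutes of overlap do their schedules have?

210

Oliver in UTC: 08:15-10:00, 13:00-18:00 (subtract 5h to convert from UTC+5).
Alice in UTC: 08:00-10:00, 12:45-18:00 (subtract 6h to convert from UTC+6).
Kira in UTC: 08:15-09:45, 11:15-16:15, 17:00-18:00 (subtract 6h to convert from UTC+6).
Rosa in UTC: 08:45-10:00, 11:15-12:00, 13:45-17:45 (subtract 5h to convert from UTC+5).
Vanya in UTC: 08:00-12:00, 12:30-14:00, 14:45-18:00 (subtract 5h to convert from UTC+5).
Oliver ∩ Alice: 08:15-10:00, 13:00-18:00.
Oliver ∩ Alice ∩ Kira: 08:15-09:45, 13:00-16:15, 17:00-18:00.
Oliver ∩ Alice ∩ Kira ∩ Rosa: 08:45-09:45, 13:45-16:15, 17:00-17:45.
Oliver ∩ Alice ∩ Kira ∩ Rosa ∩ Vanya: 08:45-09:45, 13:45-14:00, 14:45-16:15, 17:00-17:45.
Summing the common windows: 60 + 15 + 90 + 45 = 210 minutes.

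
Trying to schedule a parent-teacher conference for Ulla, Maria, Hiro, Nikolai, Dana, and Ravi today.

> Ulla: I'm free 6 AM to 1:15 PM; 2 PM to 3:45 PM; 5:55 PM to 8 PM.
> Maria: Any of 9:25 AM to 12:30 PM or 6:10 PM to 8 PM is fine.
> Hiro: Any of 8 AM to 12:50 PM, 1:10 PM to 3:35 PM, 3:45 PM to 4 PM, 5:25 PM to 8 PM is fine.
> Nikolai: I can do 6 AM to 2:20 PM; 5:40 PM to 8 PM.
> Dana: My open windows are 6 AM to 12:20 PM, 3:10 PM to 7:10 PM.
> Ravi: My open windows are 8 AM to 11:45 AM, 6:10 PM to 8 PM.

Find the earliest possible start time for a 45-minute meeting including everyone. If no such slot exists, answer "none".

Ulla ∩ Maria: 09:25-12:30, 18:10-20:00.
Ulla ∩ Maria ∩ Hiro: 09:25-12:30, 18:10-20:00.
Ulla ∩ Maria ∩ Hiro ∩ Nikolai: 09:25-12:30, 18:10-20:00.
Ulla ∩ Maria ∩ Hiro ∩ Nikolai ∩ Dana: 09:25-12:20, 18:10-19:10.
Ulla ∩ Maria ∩ Hiro ∩ Nikolai ∩ Dana ∩ Ravi: 09:25-11:45, 18:10-19:10.
The first common window of at least 45 minutes is 09:25-11:45, so the earliest start is 09:25.

09:25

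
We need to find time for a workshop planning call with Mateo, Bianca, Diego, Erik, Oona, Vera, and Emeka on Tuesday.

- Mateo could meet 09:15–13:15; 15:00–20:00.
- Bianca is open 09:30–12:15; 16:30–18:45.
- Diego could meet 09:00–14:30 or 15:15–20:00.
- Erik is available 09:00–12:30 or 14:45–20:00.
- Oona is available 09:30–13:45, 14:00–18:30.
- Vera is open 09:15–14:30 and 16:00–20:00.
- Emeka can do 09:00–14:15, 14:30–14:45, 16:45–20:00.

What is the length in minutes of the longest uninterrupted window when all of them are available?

165

Mateo ∩ Bianca: 09:30-12:15, 16:30-18:45.
Mateo ∩ Bianca ∩ Diego: 09:30-12:15, 16:30-18:45.
Mateo ∩ Bianca ∩ Diego ∩ Erik: 09:30-12:15, 16:30-18:45.
Mateo ∩ Bianca ∩ Diego ∩ Erik ∩ Oona: 09:30-12:15, 16:30-18:30.
Mateo ∩ Bianca ∩ Diego ∩ Erik ∩ Oona ∩ Vera: 09:30-12:15, 16:30-18:30.
Mateo ∩ Bianca ∩ Diego ∩ Erik ∩ Oona ∩ Vera ∩ Emeka: 09:30-12:15, 16:45-18:30.
The longest is 09:30-12:15 at 165 minutes.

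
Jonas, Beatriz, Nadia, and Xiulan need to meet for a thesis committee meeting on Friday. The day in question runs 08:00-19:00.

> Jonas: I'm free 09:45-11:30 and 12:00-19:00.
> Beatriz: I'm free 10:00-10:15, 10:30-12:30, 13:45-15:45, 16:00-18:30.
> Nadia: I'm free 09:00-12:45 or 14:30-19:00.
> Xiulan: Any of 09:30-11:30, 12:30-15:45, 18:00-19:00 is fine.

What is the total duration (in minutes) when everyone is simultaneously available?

Jonas ∩ Beatriz: 10:00-10:15, 10:30-11:30, 12:00-12:30, 13:45-15:45, 16:00-18:30.
Jonas ∩ Beatriz ∩ Nadia: 10:00-10:15, 10:30-11:30, 12:00-12:30, 14:30-15:45, 16:00-18:30.
Jonas ∩ Beatriz ∩ Nadia ∩ Xiulan: 10:00-10:15, 10:30-11:30, 14:30-15:45, 18:00-18:30.
So the common availability across everyone is 10:00-10:15, 10:30-11:30, 14:30-15:45, 18:00-18:30.
Summing the common windows: 15 + 60 + 75 + 30 = 180 minutes.

180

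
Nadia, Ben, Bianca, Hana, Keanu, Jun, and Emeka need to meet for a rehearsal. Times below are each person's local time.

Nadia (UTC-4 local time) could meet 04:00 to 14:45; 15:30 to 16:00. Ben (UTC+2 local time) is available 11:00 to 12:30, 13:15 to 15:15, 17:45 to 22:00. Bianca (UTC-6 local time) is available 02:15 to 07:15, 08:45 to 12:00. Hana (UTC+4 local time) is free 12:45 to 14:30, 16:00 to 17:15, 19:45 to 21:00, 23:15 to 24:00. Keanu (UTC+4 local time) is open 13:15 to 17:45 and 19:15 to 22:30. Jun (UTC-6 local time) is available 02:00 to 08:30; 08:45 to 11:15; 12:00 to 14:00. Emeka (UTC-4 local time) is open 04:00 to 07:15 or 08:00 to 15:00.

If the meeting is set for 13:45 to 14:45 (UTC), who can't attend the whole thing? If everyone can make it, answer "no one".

Nadia in UTC: 08:00-18:45, 19:30-20:00 (add 4h to convert from UTC-4).
Ben in UTC: 09:00-10:30, 11:15-13:15, 15:45-20:00 (subtract 2h to convert from UTC+2).
Bianca in UTC: 08:15-13:15, 14:45-18:00 (add 6h to convert from UTC-6).
Hana in UTC: 08:45-10:30, 12:00-13:15, 15:45-17:00, 19:15-20:00 (subtract 4h to convert from UTC+4).
Keanu in UTC: 09:15-13:45, 15:15-18:30 (subtract 4h to convert from UTC+4).
Jun in UTC: 08:00-14:30, 14:45-17:15, 18:00-20:00 (add 6h to convert from UTC-6).
Emeka in UTC: 08:00-11:15, 12:00-19:00 (add 4h to convert from UTC-4).
Nadia: free for 13:45-14:45. Ben: not fully free for 13:45-14:45. Bianca: not fully free for 13:45-14:45. Hana: not fully free for 13:45-14:45. Keanu: not fully free for 13:45-14:45. Jun: not fully free for 13:45-14:45. Emeka: free for 13:45-14:45.

Ben, Bianca, Hana, Jun, Keanu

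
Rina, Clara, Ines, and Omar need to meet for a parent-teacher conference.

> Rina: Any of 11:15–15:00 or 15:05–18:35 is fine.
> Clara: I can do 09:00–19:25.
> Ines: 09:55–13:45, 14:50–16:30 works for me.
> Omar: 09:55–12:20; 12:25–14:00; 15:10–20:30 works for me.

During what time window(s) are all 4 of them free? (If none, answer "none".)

11:15-12:20, 12:25-13:45, 15:10-16:30

Rina ∩ Clara: 11:15-15:00, 15:05-18:35.
Rina ∩ Clara ∩ Ines: 11:15-13:45, 14:50-15:00, 15:05-16:30.
Rina ∩ Clara ∩ Ines ∩ Omar: 11:15-12:20, 12:25-13:45, 15:10-16:30.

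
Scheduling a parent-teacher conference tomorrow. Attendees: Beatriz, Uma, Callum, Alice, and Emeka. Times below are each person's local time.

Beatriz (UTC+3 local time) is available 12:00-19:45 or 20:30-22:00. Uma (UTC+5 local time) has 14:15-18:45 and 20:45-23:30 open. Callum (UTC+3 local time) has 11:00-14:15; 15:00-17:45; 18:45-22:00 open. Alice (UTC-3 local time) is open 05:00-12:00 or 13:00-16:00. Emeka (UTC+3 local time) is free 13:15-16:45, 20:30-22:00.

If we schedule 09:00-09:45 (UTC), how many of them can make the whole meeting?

3

Beatriz in UTC: 09:00-16:45, 17:30-19:00 (subtract 3h to convert from UTC+3).
Uma in UTC: 09:15-13:45, 15:45-18:30 (subtract 5h to convert from UTC+5).
Callum in UTC: 08:00-11:15, 12:00-14:45, 15:45-19:00 (subtract 3h to convert from UTC+3).
Alice in UTC: 08:00-15:00, 16:00-19:00 (add 3h to convert from UTC-3).
Emeka in UTC: 10:15-13:45, 17:30-19:00 (subtract 3h to convert from UTC+3).
Beatriz, Callum, and Alice can make the full 09:00-09:45 slot — that's 3.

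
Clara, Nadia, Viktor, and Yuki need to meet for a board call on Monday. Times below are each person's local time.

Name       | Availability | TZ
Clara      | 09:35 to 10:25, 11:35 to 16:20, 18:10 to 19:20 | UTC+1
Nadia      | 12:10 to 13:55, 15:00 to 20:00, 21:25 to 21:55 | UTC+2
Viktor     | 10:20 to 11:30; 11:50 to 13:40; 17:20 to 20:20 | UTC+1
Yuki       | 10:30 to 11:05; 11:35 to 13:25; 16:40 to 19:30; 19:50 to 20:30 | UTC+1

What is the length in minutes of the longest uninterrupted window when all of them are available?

65

Clara in UTC: 08:35-09:25, 10:35-15:20, 17:10-18:20 (subtract 1h to convert from UTC+1).
Nadia in UTC: 10:10-11:55, 13:00-18:00, 19:25-19:55 (subtract 2h to convert from UTC+2).
Viktor in UTC: 09:20-10:30, 10:50-12:40, 16:20-19:20 (subtract 1h to convert from UTC+1).
Yuki in UTC: 09:30-10:05, 10:35-12:25, 15:40-18:30, 18:50-19:30 (subtract 1h to convert from UTC+1).
Clara ∩ Nadia: 10:35-11:55, 13:00-15:20, 17:10-18:00.
Clara ∩ Nadia ∩ Viktor: 10:50-11:55, 17:10-18:00.
Clara ∩ Nadia ∩ Viktor ∩ Yuki: 10:50-11:55, 17:10-18:00.
The longest is 10:50-11:55 at 65 minutes.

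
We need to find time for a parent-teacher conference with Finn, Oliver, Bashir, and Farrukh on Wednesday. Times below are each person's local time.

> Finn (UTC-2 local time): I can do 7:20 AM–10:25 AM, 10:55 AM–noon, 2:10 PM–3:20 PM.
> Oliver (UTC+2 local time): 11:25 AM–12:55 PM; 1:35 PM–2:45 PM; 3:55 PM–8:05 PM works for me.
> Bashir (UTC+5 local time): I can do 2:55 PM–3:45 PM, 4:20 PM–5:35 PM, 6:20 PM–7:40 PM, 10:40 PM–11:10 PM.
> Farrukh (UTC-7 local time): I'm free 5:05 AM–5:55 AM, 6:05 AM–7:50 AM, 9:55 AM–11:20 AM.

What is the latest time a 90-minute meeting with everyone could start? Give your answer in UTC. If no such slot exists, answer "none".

none

Finn in UTC: 09:20-12:25, 12:55-14:00, 16:10-17:20 (add 2h to convert from UTC-2).
Oliver in UTC: 09:25-10:55, 11:35-12:45, 13:55-18:05 (subtract 2h to convert from UTC+2).
Bashir in UTC: 09:55-10:45, 11:20-12:35, 13:20-14:40, 17:40-18:10 (subtract 5h to convert from UTC+5).
Farrukh in UTC: 12:05-12:55, 13:05-14:50, 16:55-18:20 (add 7h to convert from UTC-7).
Finn ∩ Oliver: 09:25-10:55, 11:35-12:25, 13:55-14:00, 16:10-17:20.
Finn ∩ Oliver ∩ Bashir: 09:55-10:45, 11:35-12:25, 13:55-14:00.
Finn ∩ Oliver ∩ Bashir ∩ Farrukh: 12:05-12:25, 13:55-14:00.
Those are the intersection windows.
No common window is at least 90 minutes long.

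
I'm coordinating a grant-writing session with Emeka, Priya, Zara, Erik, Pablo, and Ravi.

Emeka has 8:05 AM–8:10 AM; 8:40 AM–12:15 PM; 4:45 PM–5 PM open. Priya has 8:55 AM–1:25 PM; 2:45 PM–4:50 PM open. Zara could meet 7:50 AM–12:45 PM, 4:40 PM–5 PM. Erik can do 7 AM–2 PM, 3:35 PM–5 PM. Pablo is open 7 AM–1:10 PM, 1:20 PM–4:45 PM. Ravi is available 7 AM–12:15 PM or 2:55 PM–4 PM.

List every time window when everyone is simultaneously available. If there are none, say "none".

08:55-12:15

Emeka ∩ Priya: 08:55-12:15, 16:45-16:50.
Emeka ∩ Priya ∩ Zara: 08:55-12:15, 16:45-16:50.
Emeka ∩ Priya ∩ Zara ∩ Erik: 08:55-12:15, 16:45-16:50.
Emeka ∩ Priya ∩ Zara ∩ Erik ∩ Pablo: 08:55-12:15.
Emeka ∩ Priya ∩ Zara ∩ Erik ∩ Pablo ∩ Ravi: 08:55-12:15.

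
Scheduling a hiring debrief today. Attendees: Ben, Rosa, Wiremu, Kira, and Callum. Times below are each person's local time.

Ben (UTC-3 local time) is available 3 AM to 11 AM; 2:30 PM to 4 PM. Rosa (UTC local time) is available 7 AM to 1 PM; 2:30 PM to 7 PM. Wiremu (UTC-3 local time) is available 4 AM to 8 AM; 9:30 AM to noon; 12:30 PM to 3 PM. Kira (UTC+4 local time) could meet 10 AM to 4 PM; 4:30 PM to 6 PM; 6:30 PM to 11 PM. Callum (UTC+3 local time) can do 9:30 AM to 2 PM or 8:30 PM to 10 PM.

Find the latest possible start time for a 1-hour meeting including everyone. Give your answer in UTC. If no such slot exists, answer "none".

10:00

Ben in UTC: 06:00-14:00, 17:30-19:00 (add 3h to convert from UTC-3).
Rosa in UTC: 07:00-13:00, 14:30-19:00.
Wiremu in UTC: 07:00-11:00, 12:30-15:00, 15:30-18:00 (add 3h to convert from UTC-3).
Kira in UTC: 06:00-12:00, 12:30-14:00, 14:30-19:00 (subtract 4h to convert from UTC+4).
Callum in UTC: 06:30-11:00, 17:30-19:00 (subtract 3h to convert from UTC+3).
Ben ∩ Rosa: 07:00-13:00, 17:30-19:00.
Ben ∩ Rosa ∩ Wiremu: 07:00-11:00, 12:30-13:00, 17:30-18:00.
Ben ∩ Rosa ∩ Wiremu ∩ Kira: 07:00-11:00, 12:30-13:00, 17:30-18:00.
Ben ∩ Rosa ∩ Wiremu ∩ Kira ∩ Callum: 07:00-11:00, 17:30-18:00.
The last common window of at least 60 minutes is 07:00-11:00; a 60-minute meeting can start as late as 10:00 and still end by 11:00.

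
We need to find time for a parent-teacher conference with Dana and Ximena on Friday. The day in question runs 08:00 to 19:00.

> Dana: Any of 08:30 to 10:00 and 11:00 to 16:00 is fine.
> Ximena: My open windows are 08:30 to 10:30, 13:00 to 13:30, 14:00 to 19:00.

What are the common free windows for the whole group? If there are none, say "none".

08:30-10:00, 13:00-13:30, 14:00-16:00

Dana ∩ Ximena: 08:30-10:00, 13:00-13:30, 14:00-16:00.
So the common availability across everyone is 08:30-10:00, 13:00-13:30, 14:00-16:00.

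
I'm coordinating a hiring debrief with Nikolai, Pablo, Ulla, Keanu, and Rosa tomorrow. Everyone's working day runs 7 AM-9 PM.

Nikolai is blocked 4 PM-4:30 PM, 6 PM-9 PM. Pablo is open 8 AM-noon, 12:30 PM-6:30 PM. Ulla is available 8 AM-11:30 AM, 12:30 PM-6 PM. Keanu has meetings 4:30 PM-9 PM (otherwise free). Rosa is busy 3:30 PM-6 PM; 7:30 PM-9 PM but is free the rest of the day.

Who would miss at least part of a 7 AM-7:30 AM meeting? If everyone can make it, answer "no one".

Pablo, Ulla

Nikolai free: 07:00-16:00, 16:30-18:00 (invert busy blocks within the working day).
Pablo free: 08:00-12:00, 12:30-18:30.
Ulla free: 08:00-11:30, 12:30-18:00.
Keanu free: 07:00-16:30 (invert busy blocks within the working day).
Rosa free: 07:00-15:30, 18:00-19:30 (invert busy blocks within the working day).
Nikolai: free for 07:00-07:30. Pablo: not fully free for 07:00-07:30. Ulla: not fully free for 07:00-07:30. Keanu: free for 07:00-07:30. Rosa: free for 07:00-07:30.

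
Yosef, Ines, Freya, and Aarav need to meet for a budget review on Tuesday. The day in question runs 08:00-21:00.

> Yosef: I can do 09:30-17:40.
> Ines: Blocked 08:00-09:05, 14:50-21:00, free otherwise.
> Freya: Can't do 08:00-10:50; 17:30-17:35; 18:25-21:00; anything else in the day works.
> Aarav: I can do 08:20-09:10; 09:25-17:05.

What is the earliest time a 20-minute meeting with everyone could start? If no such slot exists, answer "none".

10:50

Yosef free: 09:30-17:40.
Ines free: 09:05-14:50 (invert busy blocks within the working day).
Freya free: 10:50-17:30, 17:35-18:25 (invert busy blocks within the working day).
Aarav free: 08:20-09:10, 09:25-17:05.
Yosef ∩ Ines: 09:30-14:50.
Yosef ∩ Ines ∩ Freya: 10:50-14:50.
Yosef ∩ Ines ∩ Freya ∩ Aarav: 10:50-14:50.
The first common window of at least 20 minutes is 10:50-14:50, so the earliest start is 10:50.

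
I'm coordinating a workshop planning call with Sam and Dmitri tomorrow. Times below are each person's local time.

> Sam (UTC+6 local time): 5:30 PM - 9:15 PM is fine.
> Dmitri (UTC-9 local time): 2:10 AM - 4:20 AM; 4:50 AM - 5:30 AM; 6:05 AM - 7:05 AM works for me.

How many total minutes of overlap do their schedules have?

Sam in UTC: 11:30-15:15 (subtract 6h to convert from UTC+6).
Dmitri in UTC: 11:10-13:20, 13:50-14:30, 15:05-16:05 (add 9h to convert from UTC-9).
Sam ∩ Dmitri: 11:30-13:20, 13:50-14:30, 15:05-15:15.
Summing the common windows: 110 + 40 + 10 = 160 minutes.

160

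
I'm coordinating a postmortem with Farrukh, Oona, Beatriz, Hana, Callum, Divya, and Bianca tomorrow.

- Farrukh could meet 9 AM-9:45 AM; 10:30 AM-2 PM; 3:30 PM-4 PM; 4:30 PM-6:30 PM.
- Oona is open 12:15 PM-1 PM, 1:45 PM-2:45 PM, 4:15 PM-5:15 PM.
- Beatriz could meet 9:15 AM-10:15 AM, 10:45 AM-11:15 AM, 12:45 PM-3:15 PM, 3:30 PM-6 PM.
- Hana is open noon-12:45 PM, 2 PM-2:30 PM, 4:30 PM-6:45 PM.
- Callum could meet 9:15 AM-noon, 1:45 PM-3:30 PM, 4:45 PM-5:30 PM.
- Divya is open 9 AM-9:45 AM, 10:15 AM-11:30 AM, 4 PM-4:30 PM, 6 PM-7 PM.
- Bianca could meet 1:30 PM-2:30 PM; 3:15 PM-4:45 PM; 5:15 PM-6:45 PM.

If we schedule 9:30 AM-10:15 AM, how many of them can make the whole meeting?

2

Beatriz and Callum can make the full 09:30-10:15 slot — that's 2.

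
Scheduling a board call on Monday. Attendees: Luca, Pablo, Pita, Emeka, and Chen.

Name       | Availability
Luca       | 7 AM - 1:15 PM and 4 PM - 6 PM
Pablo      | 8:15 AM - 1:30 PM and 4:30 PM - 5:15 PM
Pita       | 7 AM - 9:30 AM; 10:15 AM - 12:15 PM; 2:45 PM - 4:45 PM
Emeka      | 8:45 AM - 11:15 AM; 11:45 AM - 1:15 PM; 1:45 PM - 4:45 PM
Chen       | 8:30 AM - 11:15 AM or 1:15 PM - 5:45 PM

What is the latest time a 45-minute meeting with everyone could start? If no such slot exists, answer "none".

Luca ∩ Pablo: 08:15-13:15, 16:30-17:15.
Luca ∩ Pablo ∩ Pita: 08:15-09:30, 10:15-12:15, 16:30-16:45.
Luca ∩ Pablo ∩ Pita ∩ Emeka: 08:45-09:30, 10:15-11:15, 11:45-12:15, 16:30-16:45.
Luca ∩ Pablo ∩ Pita ∩ Emeka ∩ Chen: 08:45-09:30, 10:15-11:15, 16:30-16:45.
So the common availability across everyone is 08:45-09:30, 10:15-11:15, 16:30-16:45.
The last common window of at least 45 minutes is 10:15-11:15; a 45-minute meeting can start as late as 10:30 and still end by 11:15.

10:30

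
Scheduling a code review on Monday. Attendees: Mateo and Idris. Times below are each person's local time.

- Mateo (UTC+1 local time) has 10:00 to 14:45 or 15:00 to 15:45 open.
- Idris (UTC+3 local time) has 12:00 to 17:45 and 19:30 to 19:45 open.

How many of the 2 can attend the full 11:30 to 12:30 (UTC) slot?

2

Mateo in UTC: 09:00-13:45, 14:00-14:45 (subtract 1h to convert from UTC+1).
Idris in UTC: 09:00-14:45, 16:30-16:45 (subtract 3h to convert from UTC+3).
Mateo and Idris can make the full 11:30-12:30 slot — that's 2.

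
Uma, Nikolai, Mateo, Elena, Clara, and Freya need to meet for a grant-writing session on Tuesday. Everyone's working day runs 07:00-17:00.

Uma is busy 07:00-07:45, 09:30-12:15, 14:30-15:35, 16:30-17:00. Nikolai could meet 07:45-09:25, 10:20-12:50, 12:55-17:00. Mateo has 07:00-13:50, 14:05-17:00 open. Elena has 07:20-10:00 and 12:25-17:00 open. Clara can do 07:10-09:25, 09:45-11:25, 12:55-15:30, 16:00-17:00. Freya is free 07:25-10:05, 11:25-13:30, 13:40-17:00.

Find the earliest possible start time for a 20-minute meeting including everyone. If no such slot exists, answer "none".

07:45

Uma free: 07:45-09:30, 12:15-14:30, 15:35-16:30 (invert busy blocks within the working day).
Nikolai free: 07:45-09:25, 10:20-12:50, 12:55-17:00.
Mateo free: 07:00-13:50, 14:05-17:00.
Elena free: 07:20-10:00, 12:25-17:00.
Clara free: 07:10-09:25, 09:45-11:25, 12:55-15:30, 16:00-17:00.
Freya free: 07:25-10:05, 11:25-13:30, 13:40-17:00.
Uma ∩ Nikolai: 07:45-09:25, 12:15-12:50, 12:55-14:30, 15:35-16:30.
Uma ∩ Nikolai ∩ Mateo: 07:45-09:25, 12:15-12:50, 12:55-13:50, 14:05-14:30, 15:35-16:30.
Uma ∩ Nikolai ∩ Mateo ∩ Elena: 07:45-09:25, 12:25-12:50, 12:55-13:50, 14:05-14:30, 15:35-16:30.
Uma ∩ Nikolai ∩ Mateo ∩ Elena ∩ Clara: 07:45-09:25, 12:55-13:50, 14:05-14:30, 16:00-16:30.
Uma ∩ Nikolai ∩ Mateo ∩ Elena ∩ Clara ∩ Freya: 07:45-09:25, 12:55-13:30, 13:40-13:50, 14:05-14:30, 16:00-16:30.
So the common availability across everyone is 07:45-09:25, 12:55-13:30, 13:40-13:50, 14:05-14:30, 16:00-16:30.
The first common window of at least 20 minutes is 07:45-09:25, so the earliest start is 07:45.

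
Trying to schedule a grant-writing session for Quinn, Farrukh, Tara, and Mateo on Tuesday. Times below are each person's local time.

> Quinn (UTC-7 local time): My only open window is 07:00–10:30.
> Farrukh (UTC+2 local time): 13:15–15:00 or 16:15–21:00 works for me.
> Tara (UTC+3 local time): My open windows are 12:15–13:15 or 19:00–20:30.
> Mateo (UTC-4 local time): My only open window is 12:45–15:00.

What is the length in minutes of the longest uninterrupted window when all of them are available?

45

Quinn in UTC: 14:00-17:30 (add 7h to convert from UTC-7).
Farrukh in UTC: 11:15-13:00, 14:15-19:00 (subtract 2h to convert from UTC+2).
Tara in UTC: 09:15-10:15, 16:00-17:30 (subtract 3h to convert from UTC+3).
Mateo in UTC: 16:45-19:00 (add 4h to convert from UTC-4).
Quinn ∩ Farrukh: 14:15-17:30.
Quinn ∩ Farrukh ∩ Tara: 16:00-17:30.
Quinn ∩ Farrukh ∩ Tara ∩ Mateo: 16:45-17:30.
The longest is 16:45-17:30 at 45 minutes.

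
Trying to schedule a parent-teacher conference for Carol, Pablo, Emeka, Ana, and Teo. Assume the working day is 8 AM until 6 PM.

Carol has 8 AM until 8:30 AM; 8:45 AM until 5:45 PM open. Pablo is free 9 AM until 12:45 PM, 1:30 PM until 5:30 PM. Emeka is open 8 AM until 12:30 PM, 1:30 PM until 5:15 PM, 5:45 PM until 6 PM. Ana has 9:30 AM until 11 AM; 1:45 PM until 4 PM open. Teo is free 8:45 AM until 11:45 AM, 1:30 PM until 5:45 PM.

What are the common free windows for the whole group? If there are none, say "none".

Carol ∩ Pablo: 09:00-12:45, 13:30-17:30.
Carol ∩ Pablo ∩ Emeka: 09:00-12:30, 13:30-17:15.
Carol ∩ Pablo ∩ Emeka ∩ Ana: 09:30-11:00, 13:45-16:00.
Carol ∩ Pablo ∩ Emeka ∩ Ana ∩ Teo: 09:30-11:00, 13:45-16:00.

09:30-11:00, 13:45-16:00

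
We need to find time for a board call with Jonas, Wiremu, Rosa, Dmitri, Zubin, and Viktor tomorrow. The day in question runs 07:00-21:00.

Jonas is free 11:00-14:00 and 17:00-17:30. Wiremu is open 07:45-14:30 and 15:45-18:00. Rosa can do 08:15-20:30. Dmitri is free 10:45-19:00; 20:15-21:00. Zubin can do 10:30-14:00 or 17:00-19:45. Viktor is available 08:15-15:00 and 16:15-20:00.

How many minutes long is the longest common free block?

180

Jonas ∩ Wiremu: 11:00-14:00, 17:00-17:30.
Jonas ∩ Wiremu ∩ Rosa: 11:00-14:00, 17:00-17:30.
Jonas ∩ Wiremu ∩ Rosa ∩ Dmitri: 11:00-14:00, 17:00-17:30.
Jonas ∩ Wiremu ∩ Rosa ∩ Dmitri ∩ Zubin: 11:00-14:00, 17:00-17:30.
Jonas ∩ Wiremu ∩ Rosa ∩ Dmitri ∩ Zubin ∩ Viktor: 11:00-14:00, 17:00-17:30.
The longest is 11:00-14:00 at 180 minutes.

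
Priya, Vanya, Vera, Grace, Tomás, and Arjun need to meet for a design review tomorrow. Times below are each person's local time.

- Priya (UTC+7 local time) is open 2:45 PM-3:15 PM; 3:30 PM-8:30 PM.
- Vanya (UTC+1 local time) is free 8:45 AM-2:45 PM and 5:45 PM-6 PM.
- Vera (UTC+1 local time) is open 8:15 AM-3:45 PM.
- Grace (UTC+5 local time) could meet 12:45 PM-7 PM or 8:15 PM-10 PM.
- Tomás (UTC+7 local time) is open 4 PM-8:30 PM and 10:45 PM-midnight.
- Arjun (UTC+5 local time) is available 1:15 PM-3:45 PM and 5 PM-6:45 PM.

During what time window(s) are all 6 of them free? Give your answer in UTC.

09:00-10:45, 12:00-13:30

Priya in UTC: 07:45-08:15, 08:30-13:30 (subtract 7h to convert from UTC+7).
Vanya in UTC: 07:45-13:45, 16:45-17:00 (subtract 1h to convert from UTC+1).
Vera in UTC: 07:15-14:45 (subtract 1h to convert from UTC+1).
Grace in UTC: 07:45-14:00, 15:15-17:00 (subtract 5h to convert from UTC+5).
Tomás in UTC: 09:00-13:30, 15:45-17:00 (subtract 7h to convert from UTC+7).
Arjun in UTC: 08:15-10:45, 12:00-13:45 (subtract 5h to convert from UTC+5).
Priya ∩ Vanya: 07:45-08:15, 08:30-13:30.
Priya ∩ Vanya ∩ Vera: 07:45-08:15, 08:30-13:30.
Priya ∩ Vanya ∩ Vera ∩ Grace: 07:45-08:15, 08:30-13:30.
Priya ∩ Vanya ∩ Vera ∩ Grace ∩ Tomás: 09:00-13:30.
Priya ∩ Vanya ∩ Vera ∩ Grace ∩ Tomás ∩ Arjun: 09:00-10:45, 12:00-13:30.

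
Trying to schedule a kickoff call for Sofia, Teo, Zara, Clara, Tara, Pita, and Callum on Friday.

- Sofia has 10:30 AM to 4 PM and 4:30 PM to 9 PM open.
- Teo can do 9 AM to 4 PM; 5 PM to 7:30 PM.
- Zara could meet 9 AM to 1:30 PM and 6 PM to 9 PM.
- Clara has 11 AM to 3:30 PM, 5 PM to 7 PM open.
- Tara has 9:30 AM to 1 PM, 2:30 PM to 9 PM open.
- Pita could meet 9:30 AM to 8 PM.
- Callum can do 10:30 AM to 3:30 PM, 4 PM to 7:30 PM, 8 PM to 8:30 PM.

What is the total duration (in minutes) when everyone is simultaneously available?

180

Sofia ∩ Teo: 10:30-16:00, 17:00-19:30.
Sofia ∩ Teo ∩ Zara: 10:30-13:30, 18:00-19:30.
Sofia ∩ Teo ∩ Zara ∩ Clara: 11:00-13:30, 18:00-19:00.
Sofia ∩ Teo ∩ Zara ∩ Clara ∩ Tara: 11:00-13:00, 18:00-19:00.
Sofia ∩ Teo ∩ Zara ∩ Clara ∩ Tara ∩ Pita: 11:00-13:00, 18:00-19:00.
Sofia ∩ Teo ∩ Zara ∩ Clara ∩ Tara ∩ Pita ∩ Callum: 11:00-13:00, 18:00-19:00.
Summing the common windows: 120 + 60 = 180 minutes.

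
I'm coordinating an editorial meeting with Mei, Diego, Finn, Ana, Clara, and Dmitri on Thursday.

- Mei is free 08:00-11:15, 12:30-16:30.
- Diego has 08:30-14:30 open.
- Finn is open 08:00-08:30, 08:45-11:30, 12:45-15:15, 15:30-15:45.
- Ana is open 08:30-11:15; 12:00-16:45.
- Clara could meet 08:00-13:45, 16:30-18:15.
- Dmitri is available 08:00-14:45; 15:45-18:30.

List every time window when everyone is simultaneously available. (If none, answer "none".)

Mei ∩ Diego: 08:30-11:15, 12:30-14:30.
Mei ∩ Diego ∩ Finn: 08:45-11:15, 12:45-14:30.
Mei ∩ Diego ∩ Finn ∩ Ana: 08:45-11:15, 12:45-14:30.
Mei ∩ Diego ∩ Finn ∩ Ana ∩ Clara: 08:45-11:15, 12:45-13:45.
Mei ∩ Diego ∩ Finn ∩ Ana ∩ Clara ∩ Dmitri: 08:45-11:15, 12:45-13:45.
So the common availability across everyone is 08:45-11:15, 12:45-13:45.

08:45-11:15, 12:45-13:45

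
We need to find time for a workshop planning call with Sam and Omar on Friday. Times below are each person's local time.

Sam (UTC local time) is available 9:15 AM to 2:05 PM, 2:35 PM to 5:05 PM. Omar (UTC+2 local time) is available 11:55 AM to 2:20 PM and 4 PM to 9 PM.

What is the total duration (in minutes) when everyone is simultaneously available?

Sam in UTC: 09:15-14:05, 14:35-17:05.
Omar in UTC: 09:55-12:20, 14:00-19:00 (subtract 2h to convert from UTC+2).
Sam ∩ Omar: 09:55-12:20, 14:00-14:05, 14:35-17:05.
So the common availability across everyone is 09:55-12:20, 14:00-14:05, 14:35-17:05.
Summing the common windows: 145 + 5 + 150 = 300 minutes.

300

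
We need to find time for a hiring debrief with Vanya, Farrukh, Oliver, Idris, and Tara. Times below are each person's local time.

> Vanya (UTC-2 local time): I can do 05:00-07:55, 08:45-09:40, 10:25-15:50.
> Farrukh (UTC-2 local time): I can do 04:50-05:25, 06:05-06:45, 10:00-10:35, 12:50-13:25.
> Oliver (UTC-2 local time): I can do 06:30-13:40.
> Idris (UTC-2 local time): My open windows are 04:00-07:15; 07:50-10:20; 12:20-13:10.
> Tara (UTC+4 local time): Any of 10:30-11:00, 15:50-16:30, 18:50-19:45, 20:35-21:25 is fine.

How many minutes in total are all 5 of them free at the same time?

20

Vanya in UTC: 07:00-09:55, 10:45-11:40, 12:25-17:50 (add 2h to convert from UTC-2).
Farrukh in UTC: 06:50-07:25, 08:05-08:45, 12:00-12:35, 14:50-15:25 (add 2h to convert from UTC-2).
Oliver in UTC: 08:30-15:40 (add 2h to convert from UTC-2).
Idris in UTC: 06:00-09:15, 09:50-12:20, 14:20-15:10 (add 2h to convert from UTC-2).
Tara in UTC: 06:30-07:00, 11:50-12:30, 14:50-15:45, 16:35-17:25 (subtract 4h to convert from UTC+4).
Vanya ∩ Farrukh: 07:00-07:25, 08:05-08:45, 12:25-12:35, 14:50-15:25.
Vanya ∩ Farrukh ∩ Oliver: 08:30-08:45, 12:25-12:35, 14:50-15:25.
Vanya ∩ Farrukh ∩ Oliver ∩ Idris: 08:30-08:45, 14:50-15:10.
Vanya ∩ Farrukh ∩ Oliver ∩ Idris ∩ Tara: 14:50-15:10.
So the common availability across everyone is 14:50-15:10.
That's a single block of 20 minutes.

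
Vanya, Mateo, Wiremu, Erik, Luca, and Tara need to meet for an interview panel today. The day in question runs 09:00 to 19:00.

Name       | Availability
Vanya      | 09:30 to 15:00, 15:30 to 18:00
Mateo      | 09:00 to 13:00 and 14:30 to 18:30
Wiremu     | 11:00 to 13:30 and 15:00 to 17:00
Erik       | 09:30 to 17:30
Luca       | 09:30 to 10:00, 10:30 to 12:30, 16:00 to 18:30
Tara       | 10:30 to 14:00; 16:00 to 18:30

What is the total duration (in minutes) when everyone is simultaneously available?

Vanya ∩ Mateo: 09:30-13:00, 14:30-15:00, 15:30-18:00.
Vanya ∩ Mateo ∩ Wiremu: 11:00-13:00, 15:30-17:00.
Vanya ∩ Mateo ∩ Wiremu ∩ Erik: 11:00-13:00, 15:30-17:00.
Vanya ∩ Mateo ∩ Wiremu ∩ Erik ∩ Luca: 11:00-12:30, 16:00-17:00.
Vanya ∩ Mateo ∩ Wiremu ∩ Erik ∩ Luca ∩ Tara: 11:00-12:30, 16:00-17:00.
Summing the common windows: 90 + 60 = 150 minutes.

150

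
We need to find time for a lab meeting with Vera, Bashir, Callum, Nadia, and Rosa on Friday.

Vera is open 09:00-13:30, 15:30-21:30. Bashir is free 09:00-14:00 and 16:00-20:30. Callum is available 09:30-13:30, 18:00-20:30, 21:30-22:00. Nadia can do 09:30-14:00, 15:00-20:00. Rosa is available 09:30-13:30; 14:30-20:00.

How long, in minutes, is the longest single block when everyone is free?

Vera ∩ Bashir: 09:00-13:30, 16:00-20:30.
Vera ∩ Bashir ∩ Callum: 09:30-13:30, 18:00-20:30.
Vera ∩ Bashir ∩ Callum ∩ Nadia: 09:30-13:30, 18:00-20:00.
Vera ∩ Bashir ∩ Callum ∩ Nadia ∩ Rosa: 09:30-13:30, 18:00-20:00.
The longest is 09:30-13:30 at 240 minutes.

240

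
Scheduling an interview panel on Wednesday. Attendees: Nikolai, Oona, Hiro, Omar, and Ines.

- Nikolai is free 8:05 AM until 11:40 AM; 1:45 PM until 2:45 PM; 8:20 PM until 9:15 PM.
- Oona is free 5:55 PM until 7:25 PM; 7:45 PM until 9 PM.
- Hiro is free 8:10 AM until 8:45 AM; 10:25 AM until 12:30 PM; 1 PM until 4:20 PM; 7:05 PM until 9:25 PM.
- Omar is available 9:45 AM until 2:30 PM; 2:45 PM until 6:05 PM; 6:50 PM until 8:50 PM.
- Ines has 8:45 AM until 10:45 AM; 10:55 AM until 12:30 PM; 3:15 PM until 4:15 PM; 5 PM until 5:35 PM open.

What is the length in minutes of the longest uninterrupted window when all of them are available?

Nikolai ∩ Oona: 20:20-21:00.
Nikolai ∩ Oona ∩ Hiro: 20:20-21:00.
Nikolai ∩ Oona ∩ Hiro ∩ Omar: 20:20-20:50.
Nikolai ∩ Oona ∩ Hiro ∩ Omar ∩ Ines: ∅.
There is no time when everyone is free.
No common window exists, so the longest block is 0 minutes.

0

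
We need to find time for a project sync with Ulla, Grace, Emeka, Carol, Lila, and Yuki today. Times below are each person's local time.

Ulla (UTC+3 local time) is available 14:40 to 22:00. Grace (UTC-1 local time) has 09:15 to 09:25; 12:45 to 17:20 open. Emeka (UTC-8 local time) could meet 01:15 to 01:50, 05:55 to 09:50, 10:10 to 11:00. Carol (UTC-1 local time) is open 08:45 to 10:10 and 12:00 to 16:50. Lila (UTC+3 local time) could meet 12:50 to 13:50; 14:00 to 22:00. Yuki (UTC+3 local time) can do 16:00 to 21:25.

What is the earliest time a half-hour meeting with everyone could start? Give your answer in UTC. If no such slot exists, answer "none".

13:55

Ulla in UTC: 11:40-19:00 (subtract 3h to convert from UTC+3).
Grace in UTC: 10:15-10:25, 13:45-18:20 (add 1h to convert from UTC-1).
Emeka in UTC: 09:15-09:50, 13:55-17:50, 18:10-19:00 (add 8h to convert from UTC-8).
Carol in UTC: 09:45-11:10, 13:00-17:50 (add 1h to convert from UTC-1).
Lila in UTC: 09:50-10:50, 11:00-19:00 (subtract 3h to convert from UTC+3).
Yuki in UTC: 13:00-18:25 (subtract 3h to convert from UTC+3).
Ulla ∩ Grace: 13:45-18:20.
Ulla ∩ Grace ∩ Emeka: 13:55-17:50, 18:10-18:20.
Ulla ∩ Grace ∩ Emeka ∩ Carol: 13:55-17:50.
Ulla ∩ Grace ∩ Emeka ∩ Carol ∩ Lila: 13:55-17:50.
Ulla ∩ Grace ∩ Emeka ∩ Carol ∩ Lila ∩ Yuki: 13:55-17:50.
So the common availability across everyone is 13:55-17:50.
The first common window of at least 30 minutes is 13:55-17:50, so the earliest start is 13:55.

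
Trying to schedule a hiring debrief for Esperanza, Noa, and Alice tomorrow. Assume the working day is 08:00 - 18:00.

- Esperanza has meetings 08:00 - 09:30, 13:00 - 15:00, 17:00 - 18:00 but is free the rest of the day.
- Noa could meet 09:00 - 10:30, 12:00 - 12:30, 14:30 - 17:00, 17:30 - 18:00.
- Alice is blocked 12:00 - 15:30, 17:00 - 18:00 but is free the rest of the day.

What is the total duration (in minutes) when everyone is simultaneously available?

150

Esperanza free: 09:30-13:00, 15:00-17:00 (invert busy blocks within the working day).
Noa free: 09:00-10:30, 12:00-12:30, 14:30-17:00, 17:30-18:00.
Alice free: 08:00-12:00, 15:30-17:00 (invert busy blocks within the working day).
Esperanza ∩ Noa: 09:30-10:30, 12:00-12:30, 15:00-17:00.
Esperanza ∩ Noa ∩ Alice: 09:30-10:30, 15:30-17:00.
Summing the common windows: 60 + 90 = 150 minutes.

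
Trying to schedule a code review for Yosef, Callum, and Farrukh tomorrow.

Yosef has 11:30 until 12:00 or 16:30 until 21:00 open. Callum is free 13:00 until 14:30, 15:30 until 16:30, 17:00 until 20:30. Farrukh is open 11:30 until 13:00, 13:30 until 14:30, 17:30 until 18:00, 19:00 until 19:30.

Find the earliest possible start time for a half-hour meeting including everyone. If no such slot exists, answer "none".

17:30

Yosef ∩ Callum: 17:00-20:30.
Yosef ∩ Callum ∩ Farrukh: 17:30-18:00, 19:00-19:30.
So the common availability across everyone is 17:30-18:00, 19:00-19:30.
The first common window of at least 30 minutes is 17:30-18:00, so the earliest start is 17:30.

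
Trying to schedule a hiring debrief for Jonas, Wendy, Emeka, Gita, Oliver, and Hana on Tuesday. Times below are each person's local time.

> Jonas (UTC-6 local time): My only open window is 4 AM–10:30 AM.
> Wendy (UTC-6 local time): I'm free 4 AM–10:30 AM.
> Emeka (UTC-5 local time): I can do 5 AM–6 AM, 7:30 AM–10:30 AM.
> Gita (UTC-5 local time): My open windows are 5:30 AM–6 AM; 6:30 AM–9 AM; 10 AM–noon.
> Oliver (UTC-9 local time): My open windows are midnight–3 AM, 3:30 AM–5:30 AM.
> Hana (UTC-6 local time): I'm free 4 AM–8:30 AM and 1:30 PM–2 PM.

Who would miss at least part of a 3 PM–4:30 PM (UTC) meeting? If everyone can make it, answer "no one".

Jonas in UTC: 10:00-16:30 (add 6h to convert from UTC-6).
Wendy in UTC: 10:00-16:30 (add 6h to convert from UTC-6).
Emeka in UTC: 10:00-11:00, 12:30-15:30 (add 5h to convert from UTC-5).
Gita in UTC: 10:30-11:00, 11:30-14:00, 15:00-17:00 (add 5h to convert from UTC-5).
Oliver in UTC: 09:00-12:00, 12:30-14:30 (add 9h to convert from UTC-9).
Hana in UTC: 10:00-14:30, 19:30-20:00 (add 6h to convert from UTC-6).
Jonas: free for 15:00-16:30. Wendy: free for 15:00-16:30. Emeka: not fully free for 15:00-16:30. Gita: free for 15:00-16:30. Oliver: not fully free for 15:00-16:30. Hana: not fully free for 15:00-16:30.

Emeka, Hana, Oliver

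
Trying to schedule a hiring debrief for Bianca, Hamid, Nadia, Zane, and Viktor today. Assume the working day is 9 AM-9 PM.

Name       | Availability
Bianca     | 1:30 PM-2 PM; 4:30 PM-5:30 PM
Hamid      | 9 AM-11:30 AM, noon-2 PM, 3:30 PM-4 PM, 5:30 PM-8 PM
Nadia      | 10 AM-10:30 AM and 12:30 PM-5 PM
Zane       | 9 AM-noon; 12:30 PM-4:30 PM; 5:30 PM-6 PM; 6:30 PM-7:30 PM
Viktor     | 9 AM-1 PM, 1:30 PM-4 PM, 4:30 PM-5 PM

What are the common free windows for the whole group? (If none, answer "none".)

13:30-14:00

Bianca ∩ Hamid: 13:30-14:00.
Bianca ∩ Hamid ∩ Nadia: 13:30-14:00.
Bianca ∩ Hamid ∩ Nadia ∩ Zane: 13:30-14:00.
Bianca ∩ Hamid ∩ Nadia ∩ Zane ∩ Viktor: 13:30-14:00.
So the common availability across everyone is 13:30-14:00.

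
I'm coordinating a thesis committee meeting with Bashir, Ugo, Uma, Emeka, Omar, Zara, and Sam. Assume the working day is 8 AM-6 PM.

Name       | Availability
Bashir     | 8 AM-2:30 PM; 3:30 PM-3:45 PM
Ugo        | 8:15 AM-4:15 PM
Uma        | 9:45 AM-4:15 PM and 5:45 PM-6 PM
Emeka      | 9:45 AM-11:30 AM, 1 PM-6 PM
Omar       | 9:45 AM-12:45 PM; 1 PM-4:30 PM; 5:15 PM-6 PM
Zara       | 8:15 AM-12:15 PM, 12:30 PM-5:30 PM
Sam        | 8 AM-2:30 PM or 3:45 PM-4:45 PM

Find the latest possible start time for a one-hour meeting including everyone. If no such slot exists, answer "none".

Bashir ∩ Ugo: 08:15-14:30, 15:30-15:45.
Bashir ∩ Ugo ∩ Uma: 09:45-14:30, 15:30-15:45.
Bashir ∩ Ugo ∩ Uma ∩ Emeka: 09:45-11:30, 13:00-14:30, 15:30-15:45.
Bashir ∩ Ugo ∩ Uma ∩ Emeka ∩ Omar: 09:45-11:30, 13:00-14:30, 15:30-15:45.
Bashir ∩ Ugo ∩ Uma ∩ Emeka ∩ Omar ∩ Zara: 09:45-11:30, 13:00-14:30, 15:30-15:45.
Bashir ∩ Ugo ∩ Uma ∩ Emeka ∩ Omar ∩ Zara ∩ Sam: 09:45-11:30, 13:00-14:30.
The last common window of at least 60 minutes is 13:00-14:30; a 60-minute meeting can start as late as 13:30 and still end by 14:30.

13:30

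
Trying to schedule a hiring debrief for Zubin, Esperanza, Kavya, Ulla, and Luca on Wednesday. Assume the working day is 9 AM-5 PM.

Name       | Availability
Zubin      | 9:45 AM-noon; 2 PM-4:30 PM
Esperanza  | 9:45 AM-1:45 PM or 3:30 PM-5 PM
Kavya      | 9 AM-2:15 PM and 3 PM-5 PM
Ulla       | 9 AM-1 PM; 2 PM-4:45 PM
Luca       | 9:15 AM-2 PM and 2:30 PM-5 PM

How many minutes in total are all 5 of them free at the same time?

Zubin ∩ Esperanza: 09:45-12:00, 15:30-16:30.
Zubin ∩ Esperanza ∩ Kavya: 09:45-12:00, 15:30-16:30.
Zubin ∩ Esperanza ∩ Kavya ∩ Ulla: 09:45-12:00, 15:30-16:30.
Zubin ∩ Esperanza ∩ Kavya ∩ Ulla ∩ Luca: 09:45-12:00, 15:30-16:30.
So the common availability across everyone is 09:45-12:00, 15:30-16:30.
Summing the common windows: 135 + 60 = 195 minutes.

195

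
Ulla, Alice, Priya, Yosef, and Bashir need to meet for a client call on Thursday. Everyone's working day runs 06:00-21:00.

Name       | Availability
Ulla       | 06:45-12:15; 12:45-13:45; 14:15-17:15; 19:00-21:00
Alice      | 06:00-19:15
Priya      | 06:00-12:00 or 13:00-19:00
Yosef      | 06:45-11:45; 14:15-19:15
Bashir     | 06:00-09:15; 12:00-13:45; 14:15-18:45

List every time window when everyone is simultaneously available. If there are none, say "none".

06:45-09:15, 14:15-17:15

Ulla ∩ Alice: 06:45-12:15, 12:45-13:45, 14:15-17:15, 19:00-19:15.
Ulla ∩ Alice ∩ Priya: 06:45-12:00, 13:00-13:45, 14:15-17:15.
Ulla ∩ Alice ∩ Priya ∩ Yosef: 06:45-11:45, 14:15-17:15.
Ulla ∩ Alice ∩ Priya ∩ Yosef ∩ Bashir: 06:45-09:15, 14:15-17:15.
So the common availability across everyone is 06:45-09:15, 14:15-17:15.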